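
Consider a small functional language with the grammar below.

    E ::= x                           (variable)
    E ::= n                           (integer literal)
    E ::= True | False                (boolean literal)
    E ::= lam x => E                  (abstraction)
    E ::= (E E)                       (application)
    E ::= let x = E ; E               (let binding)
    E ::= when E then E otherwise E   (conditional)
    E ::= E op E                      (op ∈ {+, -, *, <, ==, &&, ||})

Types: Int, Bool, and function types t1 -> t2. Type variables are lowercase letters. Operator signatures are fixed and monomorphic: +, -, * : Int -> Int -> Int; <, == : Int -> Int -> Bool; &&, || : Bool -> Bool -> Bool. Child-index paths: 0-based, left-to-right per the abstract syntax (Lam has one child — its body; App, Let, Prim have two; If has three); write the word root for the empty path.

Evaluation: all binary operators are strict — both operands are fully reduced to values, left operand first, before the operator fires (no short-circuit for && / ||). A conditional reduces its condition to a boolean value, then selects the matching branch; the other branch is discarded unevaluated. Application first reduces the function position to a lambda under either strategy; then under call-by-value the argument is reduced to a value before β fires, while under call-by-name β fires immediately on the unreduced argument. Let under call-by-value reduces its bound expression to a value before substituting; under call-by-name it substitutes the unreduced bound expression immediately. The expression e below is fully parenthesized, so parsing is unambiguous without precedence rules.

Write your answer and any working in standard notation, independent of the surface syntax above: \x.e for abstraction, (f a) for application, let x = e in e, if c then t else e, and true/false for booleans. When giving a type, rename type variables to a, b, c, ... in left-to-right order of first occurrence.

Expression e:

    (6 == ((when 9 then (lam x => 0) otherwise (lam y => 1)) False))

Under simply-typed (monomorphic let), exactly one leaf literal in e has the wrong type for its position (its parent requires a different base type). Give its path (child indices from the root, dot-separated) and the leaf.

Derivation:
  unify Int ~ Int
  unify Int ~ Bool
  FAIL: mismatch Int ~ Bool

Answer: 1.0.0 : 9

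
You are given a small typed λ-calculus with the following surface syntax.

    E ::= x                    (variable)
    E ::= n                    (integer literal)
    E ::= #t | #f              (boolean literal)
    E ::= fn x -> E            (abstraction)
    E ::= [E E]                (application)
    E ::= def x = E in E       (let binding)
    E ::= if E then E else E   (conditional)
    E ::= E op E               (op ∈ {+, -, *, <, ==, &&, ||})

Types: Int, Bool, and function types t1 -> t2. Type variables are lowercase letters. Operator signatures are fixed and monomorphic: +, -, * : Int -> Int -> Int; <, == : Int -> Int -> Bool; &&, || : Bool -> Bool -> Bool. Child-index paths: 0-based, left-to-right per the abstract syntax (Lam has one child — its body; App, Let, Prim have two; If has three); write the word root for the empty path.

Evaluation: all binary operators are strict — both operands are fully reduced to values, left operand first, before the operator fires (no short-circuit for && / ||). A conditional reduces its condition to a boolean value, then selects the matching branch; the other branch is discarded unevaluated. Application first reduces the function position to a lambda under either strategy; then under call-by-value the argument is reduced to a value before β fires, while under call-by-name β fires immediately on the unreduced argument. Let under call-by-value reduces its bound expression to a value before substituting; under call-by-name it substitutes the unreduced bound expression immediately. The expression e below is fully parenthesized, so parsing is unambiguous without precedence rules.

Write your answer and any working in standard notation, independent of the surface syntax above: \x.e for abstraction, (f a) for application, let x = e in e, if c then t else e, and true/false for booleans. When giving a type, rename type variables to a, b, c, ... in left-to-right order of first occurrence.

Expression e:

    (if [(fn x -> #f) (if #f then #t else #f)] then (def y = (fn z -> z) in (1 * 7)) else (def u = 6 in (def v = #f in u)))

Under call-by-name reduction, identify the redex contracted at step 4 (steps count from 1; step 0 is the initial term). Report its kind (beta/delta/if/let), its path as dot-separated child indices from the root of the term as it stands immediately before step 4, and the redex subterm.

Derivation:
step 0: (if ((\x.false) (if false then true else false)) then (let y = (\z.z) in (1 * 7)) else (let u = 6 in (let v = false in u)))
step 1: [beta@0] (if false then (let y = (\z.z) in (1 * 7)) else (let u = 6 in (let v = false in u)))
step 2: [if@root] (let u = 6 in (let v = false in u))
step 3: [let@root] (let v = false in 6)
step 4: [let@root] 6

Answer: let at root : (let v = false in 6)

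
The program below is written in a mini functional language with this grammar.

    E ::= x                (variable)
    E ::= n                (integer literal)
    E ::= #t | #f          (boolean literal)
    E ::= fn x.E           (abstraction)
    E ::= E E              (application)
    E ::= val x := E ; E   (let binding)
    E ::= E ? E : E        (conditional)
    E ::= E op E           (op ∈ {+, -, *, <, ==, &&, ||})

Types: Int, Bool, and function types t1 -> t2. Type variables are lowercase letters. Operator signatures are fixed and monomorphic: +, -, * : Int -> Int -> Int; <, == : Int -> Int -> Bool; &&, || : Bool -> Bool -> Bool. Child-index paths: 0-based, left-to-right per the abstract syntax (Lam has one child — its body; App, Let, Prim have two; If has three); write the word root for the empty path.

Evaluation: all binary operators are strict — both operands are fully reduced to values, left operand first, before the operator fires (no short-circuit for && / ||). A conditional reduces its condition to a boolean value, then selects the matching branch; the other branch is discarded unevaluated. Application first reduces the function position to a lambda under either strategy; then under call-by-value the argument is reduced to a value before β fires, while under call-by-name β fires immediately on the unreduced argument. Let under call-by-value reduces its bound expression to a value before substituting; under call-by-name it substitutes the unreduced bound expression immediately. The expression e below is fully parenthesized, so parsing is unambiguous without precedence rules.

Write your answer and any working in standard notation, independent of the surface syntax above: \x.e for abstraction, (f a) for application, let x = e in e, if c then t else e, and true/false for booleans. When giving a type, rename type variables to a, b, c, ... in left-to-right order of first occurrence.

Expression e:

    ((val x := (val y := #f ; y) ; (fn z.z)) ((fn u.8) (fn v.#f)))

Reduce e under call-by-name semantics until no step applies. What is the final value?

Trace:
step 0: ((let x = (let y = false in y) in (\z.z)) ((\u.8) (\v.false)))
step 1: [let@0] ((\z.z) ((\u.8) (\v.false)))
step 2: [beta@root] ((\u.8) (\v.false))
step 3: [beta@root] 8

Answer: 8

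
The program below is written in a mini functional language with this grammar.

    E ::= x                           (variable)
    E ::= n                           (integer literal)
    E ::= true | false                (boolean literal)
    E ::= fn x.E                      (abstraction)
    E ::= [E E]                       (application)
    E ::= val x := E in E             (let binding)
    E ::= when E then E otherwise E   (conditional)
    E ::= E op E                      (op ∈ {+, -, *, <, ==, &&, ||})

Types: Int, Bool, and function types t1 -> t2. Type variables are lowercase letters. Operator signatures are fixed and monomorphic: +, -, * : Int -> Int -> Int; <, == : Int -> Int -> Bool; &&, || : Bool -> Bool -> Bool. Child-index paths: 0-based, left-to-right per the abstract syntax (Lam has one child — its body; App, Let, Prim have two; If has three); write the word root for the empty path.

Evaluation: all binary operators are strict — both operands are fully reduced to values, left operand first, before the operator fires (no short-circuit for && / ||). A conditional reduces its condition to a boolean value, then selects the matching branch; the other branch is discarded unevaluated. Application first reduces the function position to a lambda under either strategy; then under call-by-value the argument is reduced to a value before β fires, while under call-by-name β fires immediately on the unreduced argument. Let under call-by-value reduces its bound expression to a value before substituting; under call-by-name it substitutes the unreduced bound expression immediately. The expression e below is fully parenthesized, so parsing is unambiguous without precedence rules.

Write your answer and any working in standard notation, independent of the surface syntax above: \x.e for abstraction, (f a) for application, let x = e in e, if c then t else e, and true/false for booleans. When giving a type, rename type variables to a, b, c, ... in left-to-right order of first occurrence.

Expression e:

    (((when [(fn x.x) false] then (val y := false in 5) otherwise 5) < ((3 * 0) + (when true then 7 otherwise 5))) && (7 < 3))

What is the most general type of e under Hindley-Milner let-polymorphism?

Answer: Bool

Working:
x : a
\x._ : a -> a
  unify a -> a ~ Bool -> b
  unify a ~ Bool
  unify Bool ~ b
_ _ : Bool
  unify Bool ~ Bool
let y : Bool
  unify Int ~ Int
  unify Int ~ Int
  unify Int ~ Int
  unify Int ~ Int
  unify Int ~ Int
  unify Bool ~ Bool
  unify Int ~ Int
  unify Int ~ Int
  unify Int ~ Int
  unify Bool ~ Bool
  unify Int ~ Int
  unify Int ~ Int
  unify Bool ~ Bool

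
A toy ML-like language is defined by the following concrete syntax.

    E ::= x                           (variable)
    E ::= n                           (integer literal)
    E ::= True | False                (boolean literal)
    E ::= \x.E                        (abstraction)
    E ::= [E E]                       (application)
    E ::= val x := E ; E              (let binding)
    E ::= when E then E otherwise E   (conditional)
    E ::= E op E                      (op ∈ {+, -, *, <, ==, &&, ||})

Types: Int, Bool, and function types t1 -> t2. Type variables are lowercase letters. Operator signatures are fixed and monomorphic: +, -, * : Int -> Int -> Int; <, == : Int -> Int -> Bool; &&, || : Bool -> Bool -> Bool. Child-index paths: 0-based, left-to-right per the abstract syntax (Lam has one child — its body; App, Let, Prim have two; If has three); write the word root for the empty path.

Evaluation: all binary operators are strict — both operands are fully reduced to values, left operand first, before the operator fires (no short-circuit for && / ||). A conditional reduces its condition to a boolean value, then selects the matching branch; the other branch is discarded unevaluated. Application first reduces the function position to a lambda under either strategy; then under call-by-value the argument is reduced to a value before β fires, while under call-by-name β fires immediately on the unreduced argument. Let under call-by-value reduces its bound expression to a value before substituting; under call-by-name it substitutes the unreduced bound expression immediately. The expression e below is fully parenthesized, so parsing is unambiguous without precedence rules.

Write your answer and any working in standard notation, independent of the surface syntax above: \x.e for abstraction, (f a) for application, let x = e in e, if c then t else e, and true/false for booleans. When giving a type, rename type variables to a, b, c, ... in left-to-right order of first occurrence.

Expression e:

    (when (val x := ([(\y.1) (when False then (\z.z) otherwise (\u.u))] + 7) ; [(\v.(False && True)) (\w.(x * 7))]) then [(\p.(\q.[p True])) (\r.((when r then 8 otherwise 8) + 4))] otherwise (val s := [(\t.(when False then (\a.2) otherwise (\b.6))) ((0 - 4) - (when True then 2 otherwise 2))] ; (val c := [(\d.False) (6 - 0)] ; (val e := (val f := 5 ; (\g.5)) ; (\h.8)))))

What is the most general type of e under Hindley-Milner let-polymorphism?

Trace:
\y._ : a -> Int
  unify Bool ~ Bool
z : b
\z._ : b -> b
u : c
\u._ : c -> c
  unify b -> b ~ c -> c
  unify b ~ c
  unify c ~ c
  unify a -> Int ~ (c -> c) -> d
  unify a ~ c -> c
  unify Int ~ d
_ _ : Int
  unify Int ~ Int
  unify Int ~ Int
let x : Int
  unify Bool ~ Bool
  unify Bool ~ Bool
\v._ : e -> Bool
x : Int
  unify Int ~ Int
  unify Int ~ Int
\w._ : f -> Int
  unify e -> Bool ~ (f -> Int) -> g
  unify e ~ f -> Int
  unify Bool ~ g
_ _ : Bool
  unify Bool ~ Bool
p : h
  unify h ~ Bool -> j
_ _ : j
\q._ : i -> j
\p._ : (Bool -> j) -> i -> j
r : k
  unify k ~ Bool
  unify Int ~ Int
  unify Int ~ Int
  unify Int ~ Int
\r._ : Bool -> Int
  unify (Bool -> j) -> i -> j ~ (Bool -> Int) -> l
  unify Bool -> j ~ Bool -> Int
  unify Bool ~ Bool
  unify j ~ Int
  unify i -> Int ~ l
_ _ : i -> Int
  unify Bool ~ Bool
\a._ : n -> Int
\b._ : o -> Int
  unify n -> Int ~ o -> Int
  unify n ~ o
  unify Int ~ Int
\t._ : m -> o -> Int
  unify Int ~ Int
  unify Int ~ Int
  unify Int ~ Int
  unify Bool ~ Bool
  unify Int ~ Int
  unify Int ~ Int
  unify m -> o -> Int ~ Int -> p
  unify m ~ Int
  unify o -> Int ~ p
_ _ : o -> Int
let s : forall. o -> Int
\d._ : q -> Bool
  unify Int ~ Int
  unify Int ~ Int
  unify q -> Bool ~ Int -> r
  unify q ~ Int
  unify Bool ~ r
_ _ : Bool
let c : Bool
let f : Int
\g._ : s -> Int
let e : forall. s -> Int
\h._ : t -> Int
  unify i -> Int ~ t -> Int
  unify i ~ t
  unify Int ~ Int

Answer: a -> Int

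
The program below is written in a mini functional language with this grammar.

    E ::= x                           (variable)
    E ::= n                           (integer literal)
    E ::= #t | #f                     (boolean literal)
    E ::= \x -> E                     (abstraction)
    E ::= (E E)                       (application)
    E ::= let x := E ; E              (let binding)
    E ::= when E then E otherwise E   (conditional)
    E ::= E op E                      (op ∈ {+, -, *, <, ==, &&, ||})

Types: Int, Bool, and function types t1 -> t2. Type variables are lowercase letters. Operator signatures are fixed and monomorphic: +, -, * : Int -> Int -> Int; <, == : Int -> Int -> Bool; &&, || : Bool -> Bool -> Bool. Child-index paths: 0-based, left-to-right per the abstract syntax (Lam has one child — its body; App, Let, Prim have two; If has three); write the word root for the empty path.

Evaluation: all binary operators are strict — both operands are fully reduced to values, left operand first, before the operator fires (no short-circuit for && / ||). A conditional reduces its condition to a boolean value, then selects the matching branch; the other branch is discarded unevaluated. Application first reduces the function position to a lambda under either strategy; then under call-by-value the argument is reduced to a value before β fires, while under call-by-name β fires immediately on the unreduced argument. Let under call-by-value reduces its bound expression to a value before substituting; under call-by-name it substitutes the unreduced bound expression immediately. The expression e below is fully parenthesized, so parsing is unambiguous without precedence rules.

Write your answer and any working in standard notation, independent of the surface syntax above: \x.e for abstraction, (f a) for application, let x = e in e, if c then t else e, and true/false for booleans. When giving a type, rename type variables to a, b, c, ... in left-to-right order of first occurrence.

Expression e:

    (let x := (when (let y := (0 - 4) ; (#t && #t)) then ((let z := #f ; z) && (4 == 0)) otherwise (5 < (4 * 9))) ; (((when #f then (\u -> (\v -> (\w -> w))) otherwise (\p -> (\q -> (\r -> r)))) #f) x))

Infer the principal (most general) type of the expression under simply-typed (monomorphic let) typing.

Answer: a -> a

Trace:
  unify Int ~ Int
  unify Int ~ Int
let y : Int
  unify Bool ~ Bool
  unify Bool ~ Bool
  unify Bool ~ Bool
let z : Bool
z : Bool
  unify Bool ~ Bool
  unify Int ~ Int
  unify Int ~ Int
  unify Bool ~ Bool
  unify Int ~ Int
  unify Int ~ Int
  unify Int ~ Int
  unify Int ~ Int
  unify Bool ~ Bool
let x : Bool
  unify Bool ~ Bool
w : c
\w._ : c -> c
\v._ : b -> c -> c
\u._ : a -> b -> c -> c
r : f
\r._ : f -> f
\q._ : e -> f -> f
\p._ : d -> e -> f -> f
  unify a -> b -> c -> c ~ d -> e -> f -> f
  unify a ~ d
  unify b -> c -> c ~ e -> f -> f
  unify b ~ e
  unify c -> c ~ f -> f
  unify c ~ f
  unify f ~ f
  unify d -> e -> f -> f ~ Bool -> g
  unify d ~ Bool
  unify e -> f -> f ~ g
_ _ : e -> f -> f
x : Bool
  unify e -> f -> f ~ Bool -> h
  unify e ~ Bool
  unify f -> f ~ h
_ _ : f -> f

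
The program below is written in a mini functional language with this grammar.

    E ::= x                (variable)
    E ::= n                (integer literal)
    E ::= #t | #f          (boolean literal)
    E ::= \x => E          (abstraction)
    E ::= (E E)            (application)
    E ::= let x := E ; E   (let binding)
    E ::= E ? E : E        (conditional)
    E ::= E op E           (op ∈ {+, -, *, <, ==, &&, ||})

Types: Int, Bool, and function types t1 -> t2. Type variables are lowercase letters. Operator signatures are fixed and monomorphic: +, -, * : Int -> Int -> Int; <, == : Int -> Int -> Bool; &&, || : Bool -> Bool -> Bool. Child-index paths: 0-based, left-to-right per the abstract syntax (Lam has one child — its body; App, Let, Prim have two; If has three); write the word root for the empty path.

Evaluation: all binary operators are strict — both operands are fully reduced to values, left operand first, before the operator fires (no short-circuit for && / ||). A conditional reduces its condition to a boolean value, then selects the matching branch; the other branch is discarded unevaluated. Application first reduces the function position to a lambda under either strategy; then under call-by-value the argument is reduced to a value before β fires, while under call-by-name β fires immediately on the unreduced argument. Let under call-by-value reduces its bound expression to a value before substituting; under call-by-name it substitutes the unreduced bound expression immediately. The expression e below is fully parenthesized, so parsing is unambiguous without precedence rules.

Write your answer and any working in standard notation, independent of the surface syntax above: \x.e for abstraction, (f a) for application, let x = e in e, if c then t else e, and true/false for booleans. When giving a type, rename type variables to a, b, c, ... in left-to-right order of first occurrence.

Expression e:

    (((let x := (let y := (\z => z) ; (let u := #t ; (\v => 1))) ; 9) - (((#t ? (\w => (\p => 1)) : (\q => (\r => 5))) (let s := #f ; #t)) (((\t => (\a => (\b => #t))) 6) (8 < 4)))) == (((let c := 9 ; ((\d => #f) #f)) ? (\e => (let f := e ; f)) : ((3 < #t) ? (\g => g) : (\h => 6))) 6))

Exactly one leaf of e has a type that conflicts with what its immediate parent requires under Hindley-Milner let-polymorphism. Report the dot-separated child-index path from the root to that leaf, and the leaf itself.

Answer: 1.0.2.0.1 : true

Derivation:
z : a
\z._ : a -> a
let y : forall. a -> a
let u : Bool
\v._ : b -> Int
let x : forall. b -> Int
  unify Int ~ Int
  unify Bool ~ Bool
\p._ : d -> Int
\w._ : c -> d -> Int
\r._ : f -> Int
\q._ : e -> f -> Int
  unify c -> d -> Int ~ e -> f -> Int
  unify c ~ e
  unify d -> Int ~ f -> Int
  unify d ~ f
  unify Int ~ Int
let s : Bool
  unify e -> f -> Int ~ Bool -> g
  unify e ~ Bool
  unify f -> Int ~ g
_ _ : f -> Int
\b._ : j -> Bool
\a._ : i -> j -> Bool
\t._ : h -> i -> j -> Bool
  unify h -> i -> j -> Bool ~ Int -> k
  unify h ~ Int
  unify i -> j -> Bool ~ k
_ _ : i -> j -> Bool
  unify Int ~ Int
  unify Int ~ Int
  unify i -> j -> Bool ~ Bool -> l
  unify i ~ Bool
  unify j -> Bool ~ l
_ _ : j -> Bool
  unify f -> Int ~ (j -> Bool) -> m
  unify f ~ j -> Bool
  unify Int ~ m
_ _ : Int
  unify Int ~ Int
  unify Int ~ Int
let c : Int
\d._ : n -> Bool
  unify n -> Bool ~ Bool -> o
  unify n ~ Bool
  unify Bool ~ o
_ _ : Bool
  unify Bool ~ Bool
e : p
let f : p
f : p
\e._ : p -> p
  unify Int ~ Int
  unify Bool ~ Int
  FAIL: mismatch Bool ~ Int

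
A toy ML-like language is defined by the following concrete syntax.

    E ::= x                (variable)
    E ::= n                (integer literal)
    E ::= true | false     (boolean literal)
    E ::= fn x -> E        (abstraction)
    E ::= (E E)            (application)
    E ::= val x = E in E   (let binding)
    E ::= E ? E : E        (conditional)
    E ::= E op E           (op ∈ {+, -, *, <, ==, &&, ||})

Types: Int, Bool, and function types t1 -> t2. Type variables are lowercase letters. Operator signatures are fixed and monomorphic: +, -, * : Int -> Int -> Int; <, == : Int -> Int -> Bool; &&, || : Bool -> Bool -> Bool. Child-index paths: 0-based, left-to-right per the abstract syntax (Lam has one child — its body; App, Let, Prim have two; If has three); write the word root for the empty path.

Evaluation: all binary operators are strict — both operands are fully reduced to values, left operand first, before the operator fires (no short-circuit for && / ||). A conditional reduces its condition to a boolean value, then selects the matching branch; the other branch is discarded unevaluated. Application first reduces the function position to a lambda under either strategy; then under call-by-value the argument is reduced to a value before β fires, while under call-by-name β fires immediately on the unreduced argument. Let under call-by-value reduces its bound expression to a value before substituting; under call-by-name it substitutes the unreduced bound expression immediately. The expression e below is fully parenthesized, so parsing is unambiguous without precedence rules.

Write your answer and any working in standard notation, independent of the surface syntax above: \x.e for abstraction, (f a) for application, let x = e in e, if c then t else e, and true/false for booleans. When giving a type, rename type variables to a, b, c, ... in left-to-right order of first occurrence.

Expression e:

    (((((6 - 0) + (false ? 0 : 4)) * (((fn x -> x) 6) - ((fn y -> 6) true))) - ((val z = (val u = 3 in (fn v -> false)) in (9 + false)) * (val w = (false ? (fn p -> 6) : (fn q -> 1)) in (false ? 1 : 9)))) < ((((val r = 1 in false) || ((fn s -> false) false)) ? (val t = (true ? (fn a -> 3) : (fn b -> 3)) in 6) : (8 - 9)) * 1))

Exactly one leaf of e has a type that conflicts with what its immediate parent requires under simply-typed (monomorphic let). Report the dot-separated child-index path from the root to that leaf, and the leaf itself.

Answer: 0.1.0.1.1 : false

Working:
  unify Int ~ Int
  unify Int ~ Int
  unify Int ~ Int
  unify Bool ~ Bool
  unify Int ~ Int
  unify Int ~ Int
  unify Int ~ Int
x : a
\x._ : a -> a
  unify a -> a ~ Int -> b
  unify a ~ Int
  unify Int ~ b
_ _ : Int
  unify Int ~ Int
\y._ : c -> Int
  unify c -> Int ~ Bool -> d
  unify c ~ Bool
  unify Int ~ d
_ _ : Int
  unify Int ~ Int
  unify Int ~ Int
  unify Int ~ Int
let u : Int
\v._ : e -> Bool
let z : e -> Bool
  unify Int ~ Int
  unify Bool ~ Int
  FAIL: mismatch Bool ~ Int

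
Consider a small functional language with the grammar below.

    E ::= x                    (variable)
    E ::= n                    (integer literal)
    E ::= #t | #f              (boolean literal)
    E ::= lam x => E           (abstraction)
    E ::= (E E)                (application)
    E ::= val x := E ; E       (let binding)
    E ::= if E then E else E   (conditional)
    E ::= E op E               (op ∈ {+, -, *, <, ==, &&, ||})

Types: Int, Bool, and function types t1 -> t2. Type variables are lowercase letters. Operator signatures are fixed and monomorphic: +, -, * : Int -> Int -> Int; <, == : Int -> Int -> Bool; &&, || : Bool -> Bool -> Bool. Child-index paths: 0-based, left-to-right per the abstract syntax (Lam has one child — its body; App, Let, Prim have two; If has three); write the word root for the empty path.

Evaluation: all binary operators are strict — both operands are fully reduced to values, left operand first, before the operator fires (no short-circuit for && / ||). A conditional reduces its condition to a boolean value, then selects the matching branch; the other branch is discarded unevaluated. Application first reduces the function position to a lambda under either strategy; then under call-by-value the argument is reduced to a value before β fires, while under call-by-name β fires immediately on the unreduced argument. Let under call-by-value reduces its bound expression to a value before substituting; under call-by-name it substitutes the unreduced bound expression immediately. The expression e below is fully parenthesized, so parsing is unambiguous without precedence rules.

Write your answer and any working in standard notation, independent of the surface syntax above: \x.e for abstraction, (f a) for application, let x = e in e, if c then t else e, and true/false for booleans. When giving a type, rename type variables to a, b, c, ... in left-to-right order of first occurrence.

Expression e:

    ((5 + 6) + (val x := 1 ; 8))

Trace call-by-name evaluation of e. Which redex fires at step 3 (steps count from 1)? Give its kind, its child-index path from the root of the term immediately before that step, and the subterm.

Derivation:
step 0: ((5 + 6) + (let x = 1 in 8))
step 1: [delta@0] (11 + (let x = 1 in 8))
step 2: [let@1] (11 + 8)
step 3: [delta@root] 19

Answer: delta at root : (11 + 8)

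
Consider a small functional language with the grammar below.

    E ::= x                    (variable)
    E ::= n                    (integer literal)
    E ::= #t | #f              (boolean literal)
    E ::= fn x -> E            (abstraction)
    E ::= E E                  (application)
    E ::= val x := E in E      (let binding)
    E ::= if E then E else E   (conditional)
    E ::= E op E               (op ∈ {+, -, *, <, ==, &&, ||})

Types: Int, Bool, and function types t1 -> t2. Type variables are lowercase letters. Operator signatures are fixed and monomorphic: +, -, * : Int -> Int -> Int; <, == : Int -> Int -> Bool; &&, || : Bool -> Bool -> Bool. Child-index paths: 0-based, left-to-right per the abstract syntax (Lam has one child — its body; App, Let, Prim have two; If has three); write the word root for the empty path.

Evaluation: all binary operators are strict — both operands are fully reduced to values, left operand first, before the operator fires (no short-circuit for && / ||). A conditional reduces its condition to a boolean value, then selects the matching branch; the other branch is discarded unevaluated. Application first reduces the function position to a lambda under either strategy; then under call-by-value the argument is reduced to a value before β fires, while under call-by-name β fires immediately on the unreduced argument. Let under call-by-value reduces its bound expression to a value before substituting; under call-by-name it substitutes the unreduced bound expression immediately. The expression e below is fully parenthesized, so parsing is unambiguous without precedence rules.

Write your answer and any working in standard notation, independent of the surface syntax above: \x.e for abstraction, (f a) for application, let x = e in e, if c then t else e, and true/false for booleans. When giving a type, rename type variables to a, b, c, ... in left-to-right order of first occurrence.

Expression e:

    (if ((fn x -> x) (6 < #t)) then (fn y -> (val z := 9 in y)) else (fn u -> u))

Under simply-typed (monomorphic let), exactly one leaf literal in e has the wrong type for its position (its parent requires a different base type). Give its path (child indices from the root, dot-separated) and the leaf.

Answer: 0.1.1 : true

Trace:
x : a
\x._ : a -> a
  unify Int ~ Int
  unify Bool ~ Int
  FAIL: mismatch Bool ~ Int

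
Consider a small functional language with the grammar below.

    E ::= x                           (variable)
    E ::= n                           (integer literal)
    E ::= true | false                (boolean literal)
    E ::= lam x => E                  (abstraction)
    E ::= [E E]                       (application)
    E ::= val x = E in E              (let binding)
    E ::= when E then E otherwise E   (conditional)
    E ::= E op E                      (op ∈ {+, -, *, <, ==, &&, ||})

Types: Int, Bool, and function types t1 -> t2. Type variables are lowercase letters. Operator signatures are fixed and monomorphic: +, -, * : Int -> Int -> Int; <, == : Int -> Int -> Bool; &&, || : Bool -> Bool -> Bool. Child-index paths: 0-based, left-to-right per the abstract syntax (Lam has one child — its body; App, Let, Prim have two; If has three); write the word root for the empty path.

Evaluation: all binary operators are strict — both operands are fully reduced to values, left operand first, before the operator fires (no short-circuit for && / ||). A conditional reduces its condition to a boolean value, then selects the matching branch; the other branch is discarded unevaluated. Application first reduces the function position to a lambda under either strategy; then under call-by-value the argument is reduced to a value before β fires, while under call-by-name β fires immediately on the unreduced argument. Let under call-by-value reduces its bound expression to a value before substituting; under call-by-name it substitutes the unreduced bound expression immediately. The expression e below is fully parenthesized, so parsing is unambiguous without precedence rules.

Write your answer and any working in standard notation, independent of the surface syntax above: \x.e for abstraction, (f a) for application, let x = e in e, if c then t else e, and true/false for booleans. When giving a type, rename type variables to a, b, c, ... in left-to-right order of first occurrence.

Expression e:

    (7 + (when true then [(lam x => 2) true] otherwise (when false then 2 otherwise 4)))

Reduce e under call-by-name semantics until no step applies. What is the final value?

Derivation:
step 0: (7 + (if true then ((\x.2) true) else (if false then 2 else 4)))
step 1: [if@1] (7 + ((\x.2) true))
step 2: [beta@1] (7 + 2)
step 3: [delta@root] 9

Answer: 9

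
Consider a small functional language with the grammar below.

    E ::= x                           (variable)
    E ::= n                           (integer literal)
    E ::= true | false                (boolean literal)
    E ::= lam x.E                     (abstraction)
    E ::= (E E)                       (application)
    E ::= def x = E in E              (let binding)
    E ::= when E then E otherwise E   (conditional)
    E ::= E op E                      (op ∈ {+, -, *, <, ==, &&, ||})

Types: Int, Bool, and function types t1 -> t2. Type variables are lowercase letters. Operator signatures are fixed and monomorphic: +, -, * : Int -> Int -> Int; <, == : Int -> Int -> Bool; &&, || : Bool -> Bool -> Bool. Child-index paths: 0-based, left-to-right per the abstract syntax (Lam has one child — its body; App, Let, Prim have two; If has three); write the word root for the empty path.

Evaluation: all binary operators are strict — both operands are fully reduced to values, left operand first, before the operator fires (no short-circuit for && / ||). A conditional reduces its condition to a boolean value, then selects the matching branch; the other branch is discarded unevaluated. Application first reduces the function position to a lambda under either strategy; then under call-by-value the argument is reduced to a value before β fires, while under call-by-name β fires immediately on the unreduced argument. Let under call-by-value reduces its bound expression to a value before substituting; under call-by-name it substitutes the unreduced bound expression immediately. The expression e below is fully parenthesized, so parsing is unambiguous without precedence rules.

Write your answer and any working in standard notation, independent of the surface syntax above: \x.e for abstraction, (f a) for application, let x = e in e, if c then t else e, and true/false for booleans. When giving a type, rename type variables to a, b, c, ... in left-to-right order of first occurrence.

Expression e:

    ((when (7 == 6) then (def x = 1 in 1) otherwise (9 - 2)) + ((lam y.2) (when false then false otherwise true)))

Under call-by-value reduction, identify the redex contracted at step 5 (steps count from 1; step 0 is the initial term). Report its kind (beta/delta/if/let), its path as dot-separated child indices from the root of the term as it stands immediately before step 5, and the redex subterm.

Derivation:
step 0: ((if (7 == 6) then (let x = 1 in 1) else (9 - 2)) + ((\y.2) (if false then false else true)))
step 1: [delta@0.0] ((if false then (let x = 1 in 1) else (9 - 2)) + ((\y.2) (if false then false else true)))
step 2: [if@0] ((9 - 2) + ((\y.2) (if false then false else true)))
step 3: [delta@0] (7 + ((\y.2) (if false then false else true)))
step 4: [if@1.1] (7 + ((\y.2) true))
step 5: [beta@1] (7 + 2)

Answer: beta at 1 : ((\y.2) true)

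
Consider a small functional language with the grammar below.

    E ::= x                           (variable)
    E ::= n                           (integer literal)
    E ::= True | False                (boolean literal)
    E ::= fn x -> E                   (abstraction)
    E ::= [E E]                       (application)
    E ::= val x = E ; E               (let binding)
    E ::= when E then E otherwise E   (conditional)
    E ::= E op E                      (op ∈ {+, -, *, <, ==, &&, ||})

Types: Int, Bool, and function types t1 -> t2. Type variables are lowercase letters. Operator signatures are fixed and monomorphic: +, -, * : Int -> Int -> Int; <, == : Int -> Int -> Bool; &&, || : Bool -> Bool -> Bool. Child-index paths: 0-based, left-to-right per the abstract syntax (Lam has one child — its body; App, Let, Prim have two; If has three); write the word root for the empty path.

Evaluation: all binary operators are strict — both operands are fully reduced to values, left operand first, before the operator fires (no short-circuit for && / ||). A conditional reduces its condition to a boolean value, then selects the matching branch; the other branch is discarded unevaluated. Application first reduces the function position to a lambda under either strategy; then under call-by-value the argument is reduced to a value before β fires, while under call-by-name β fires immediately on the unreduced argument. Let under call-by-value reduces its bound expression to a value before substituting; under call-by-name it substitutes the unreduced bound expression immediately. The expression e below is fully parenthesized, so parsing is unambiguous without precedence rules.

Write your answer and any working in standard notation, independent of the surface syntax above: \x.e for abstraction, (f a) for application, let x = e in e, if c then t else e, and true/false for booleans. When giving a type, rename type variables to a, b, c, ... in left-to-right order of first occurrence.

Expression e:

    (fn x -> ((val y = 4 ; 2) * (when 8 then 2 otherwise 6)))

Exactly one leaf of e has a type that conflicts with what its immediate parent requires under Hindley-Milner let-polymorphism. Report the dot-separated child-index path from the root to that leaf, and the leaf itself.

Working:
let y : Int
  unify Int ~ Int
  unify Int ~ Bool
  FAIL: mismatch Int ~ Bool

Answer: 0.1.0 : 8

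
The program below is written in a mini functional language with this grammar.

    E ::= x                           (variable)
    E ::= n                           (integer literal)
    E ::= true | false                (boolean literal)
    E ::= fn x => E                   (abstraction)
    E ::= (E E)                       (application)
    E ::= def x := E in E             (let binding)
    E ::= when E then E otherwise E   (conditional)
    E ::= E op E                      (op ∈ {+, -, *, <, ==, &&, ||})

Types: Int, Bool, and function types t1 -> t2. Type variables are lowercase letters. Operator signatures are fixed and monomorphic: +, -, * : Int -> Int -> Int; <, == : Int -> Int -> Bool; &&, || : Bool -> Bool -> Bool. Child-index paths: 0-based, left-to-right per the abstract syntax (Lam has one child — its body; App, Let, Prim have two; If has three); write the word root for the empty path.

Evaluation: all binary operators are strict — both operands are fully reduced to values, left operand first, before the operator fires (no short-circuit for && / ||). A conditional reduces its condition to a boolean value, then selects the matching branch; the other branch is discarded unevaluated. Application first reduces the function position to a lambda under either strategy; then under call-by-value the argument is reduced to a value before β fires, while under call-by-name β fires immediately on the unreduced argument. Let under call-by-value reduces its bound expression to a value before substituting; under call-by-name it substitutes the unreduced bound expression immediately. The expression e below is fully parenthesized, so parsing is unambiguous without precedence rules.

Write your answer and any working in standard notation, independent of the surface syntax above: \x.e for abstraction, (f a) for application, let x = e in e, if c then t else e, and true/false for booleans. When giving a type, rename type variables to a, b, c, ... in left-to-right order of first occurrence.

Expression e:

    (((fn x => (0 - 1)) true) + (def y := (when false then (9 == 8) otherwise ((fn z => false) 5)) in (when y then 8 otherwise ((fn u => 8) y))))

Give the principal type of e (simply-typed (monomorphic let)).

Trace:
  unify Int ~ Int
  unify Int ~ Int
\x._ : a -> Int
  unify a -> Int ~ Bool -> b
  unify a ~ Bool
  unify Int ~ b
_ _ : Int
  unify Int ~ Int
  unify Bool ~ Bool
  unify Int ~ Int
  unify Int ~ Int
\z._ : c -> Bool
  unify c -> Bool ~ Int -> d
  unify c ~ Int
  unify Bool ~ d
_ _ : Bool
  unify Bool ~ Bool
let y : Bool
y : Bool
  unify Bool ~ Bool
\u._ : e -> Int
y : Bool
  unify e -> Int ~ Bool -> f
  unify e ~ Bool
  unify Int ~ f
_ _ : Int
  unify Int ~ Int
  unify Int ~ Int

Answer: Int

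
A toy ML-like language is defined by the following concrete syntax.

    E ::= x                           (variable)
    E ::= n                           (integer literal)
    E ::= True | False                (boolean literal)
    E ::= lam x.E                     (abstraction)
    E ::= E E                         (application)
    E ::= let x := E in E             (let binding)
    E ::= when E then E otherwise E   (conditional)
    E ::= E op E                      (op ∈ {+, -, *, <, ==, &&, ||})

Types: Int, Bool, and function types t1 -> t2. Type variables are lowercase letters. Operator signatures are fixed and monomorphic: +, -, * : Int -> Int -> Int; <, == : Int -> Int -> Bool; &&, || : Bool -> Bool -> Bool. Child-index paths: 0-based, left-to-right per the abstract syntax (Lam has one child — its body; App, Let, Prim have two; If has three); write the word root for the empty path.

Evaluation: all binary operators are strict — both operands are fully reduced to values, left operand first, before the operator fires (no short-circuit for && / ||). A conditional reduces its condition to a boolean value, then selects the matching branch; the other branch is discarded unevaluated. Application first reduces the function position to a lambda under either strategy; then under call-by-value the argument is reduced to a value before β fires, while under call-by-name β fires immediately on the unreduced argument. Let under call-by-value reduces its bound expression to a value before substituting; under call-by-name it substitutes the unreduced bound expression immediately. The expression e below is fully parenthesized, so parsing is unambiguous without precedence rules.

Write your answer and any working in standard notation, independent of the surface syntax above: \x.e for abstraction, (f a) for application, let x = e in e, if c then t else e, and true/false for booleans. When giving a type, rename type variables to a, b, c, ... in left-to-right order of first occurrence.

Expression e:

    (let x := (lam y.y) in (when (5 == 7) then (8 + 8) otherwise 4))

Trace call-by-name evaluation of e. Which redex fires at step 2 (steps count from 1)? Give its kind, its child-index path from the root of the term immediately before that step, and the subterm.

Answer: delta at 0 : (5 == 7)

Trace:
step 0: (let x = (\y.y) in (if (5 == 7) then (8 + 8) else 4))
step 1: [let@root] (if (5 == 7) then (8 + 8) else 4)
step 2: [delta@0] (if false then (8 + 8) else 4)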